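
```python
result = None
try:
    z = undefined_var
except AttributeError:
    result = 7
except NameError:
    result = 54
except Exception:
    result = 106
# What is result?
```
54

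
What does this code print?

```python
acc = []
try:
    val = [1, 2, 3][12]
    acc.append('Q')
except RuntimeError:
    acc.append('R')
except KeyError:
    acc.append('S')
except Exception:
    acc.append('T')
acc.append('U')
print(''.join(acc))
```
TU

IndexError not specifically caught, falls to Exception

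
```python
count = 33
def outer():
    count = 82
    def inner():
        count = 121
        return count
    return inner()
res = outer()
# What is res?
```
121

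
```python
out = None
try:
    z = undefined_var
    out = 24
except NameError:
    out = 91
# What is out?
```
91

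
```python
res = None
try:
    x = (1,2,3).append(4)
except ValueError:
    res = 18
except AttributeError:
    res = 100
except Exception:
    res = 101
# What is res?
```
100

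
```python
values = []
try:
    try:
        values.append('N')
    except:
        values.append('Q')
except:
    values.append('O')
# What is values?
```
['N']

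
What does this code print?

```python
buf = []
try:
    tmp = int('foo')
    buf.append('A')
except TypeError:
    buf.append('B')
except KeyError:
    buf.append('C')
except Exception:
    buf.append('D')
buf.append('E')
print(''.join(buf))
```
DE

ValueError not specifically caught, falls to Exception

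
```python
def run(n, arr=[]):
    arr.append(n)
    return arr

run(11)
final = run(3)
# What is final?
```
[11, 3]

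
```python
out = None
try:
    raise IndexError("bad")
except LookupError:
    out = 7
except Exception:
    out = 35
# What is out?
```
7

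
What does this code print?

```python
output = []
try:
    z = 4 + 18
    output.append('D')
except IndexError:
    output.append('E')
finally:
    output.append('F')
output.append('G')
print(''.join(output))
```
DFG

finally runs after normal execution too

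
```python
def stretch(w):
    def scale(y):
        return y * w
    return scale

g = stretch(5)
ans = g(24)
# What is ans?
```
120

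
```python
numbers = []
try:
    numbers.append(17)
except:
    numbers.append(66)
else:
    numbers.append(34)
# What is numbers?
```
[17, 34]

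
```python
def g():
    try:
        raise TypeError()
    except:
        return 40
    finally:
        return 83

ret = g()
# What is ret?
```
83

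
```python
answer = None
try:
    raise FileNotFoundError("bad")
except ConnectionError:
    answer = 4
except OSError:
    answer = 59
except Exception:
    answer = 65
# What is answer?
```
59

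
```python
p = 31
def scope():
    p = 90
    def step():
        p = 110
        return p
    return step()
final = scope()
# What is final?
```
110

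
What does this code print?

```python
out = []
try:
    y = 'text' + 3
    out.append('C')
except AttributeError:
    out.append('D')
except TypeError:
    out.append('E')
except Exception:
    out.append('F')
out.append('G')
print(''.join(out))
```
EG

TypeError matches before generic Exception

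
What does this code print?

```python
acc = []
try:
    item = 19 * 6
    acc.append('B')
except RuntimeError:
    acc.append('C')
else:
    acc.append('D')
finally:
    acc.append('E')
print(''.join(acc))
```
BDE

else runs before finally when no exception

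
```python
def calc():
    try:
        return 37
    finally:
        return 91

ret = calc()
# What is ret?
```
91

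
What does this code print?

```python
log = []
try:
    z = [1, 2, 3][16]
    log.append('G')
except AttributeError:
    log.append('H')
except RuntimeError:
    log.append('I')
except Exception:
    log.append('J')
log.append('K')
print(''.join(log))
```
JK

IndexError not specifically caught, falls to Exception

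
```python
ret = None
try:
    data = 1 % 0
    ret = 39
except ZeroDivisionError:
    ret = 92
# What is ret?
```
92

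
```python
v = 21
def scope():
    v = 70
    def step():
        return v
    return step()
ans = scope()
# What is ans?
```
70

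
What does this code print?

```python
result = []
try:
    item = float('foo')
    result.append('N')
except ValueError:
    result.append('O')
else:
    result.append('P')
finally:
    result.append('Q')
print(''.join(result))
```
OQ

Exception: except runs, else skipped, finally runs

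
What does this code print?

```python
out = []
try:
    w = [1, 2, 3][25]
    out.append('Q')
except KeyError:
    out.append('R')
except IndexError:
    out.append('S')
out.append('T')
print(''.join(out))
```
ST

IndexError is caught by its specific handler, not KeyError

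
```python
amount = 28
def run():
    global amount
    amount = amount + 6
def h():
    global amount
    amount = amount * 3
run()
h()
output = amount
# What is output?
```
102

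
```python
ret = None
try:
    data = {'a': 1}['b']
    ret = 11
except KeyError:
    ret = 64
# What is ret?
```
64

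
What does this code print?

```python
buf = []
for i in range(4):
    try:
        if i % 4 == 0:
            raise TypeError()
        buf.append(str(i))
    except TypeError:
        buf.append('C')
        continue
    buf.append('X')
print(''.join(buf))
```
C1X2X3X

continue in except skips rest of loop body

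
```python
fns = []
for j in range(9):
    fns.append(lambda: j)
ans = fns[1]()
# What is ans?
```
8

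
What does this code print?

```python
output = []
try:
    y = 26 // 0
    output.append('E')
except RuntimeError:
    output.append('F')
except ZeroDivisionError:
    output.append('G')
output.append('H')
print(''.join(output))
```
GH

ZeroDivisionError is caught by its specific handler, not RuntimeError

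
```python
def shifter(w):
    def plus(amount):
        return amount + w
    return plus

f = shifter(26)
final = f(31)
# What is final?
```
57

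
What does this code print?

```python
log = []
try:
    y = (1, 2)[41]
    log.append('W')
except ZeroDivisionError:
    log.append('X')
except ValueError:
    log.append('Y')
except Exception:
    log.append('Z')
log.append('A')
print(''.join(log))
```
ZA

IndexError not specifically caught, falls to Exception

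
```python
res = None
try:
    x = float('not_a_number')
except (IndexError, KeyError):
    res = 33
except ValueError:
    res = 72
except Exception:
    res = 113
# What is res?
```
72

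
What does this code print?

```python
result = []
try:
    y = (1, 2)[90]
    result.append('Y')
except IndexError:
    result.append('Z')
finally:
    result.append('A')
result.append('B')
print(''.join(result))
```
ZAB

finally always runs, even after exception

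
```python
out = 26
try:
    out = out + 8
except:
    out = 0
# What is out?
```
34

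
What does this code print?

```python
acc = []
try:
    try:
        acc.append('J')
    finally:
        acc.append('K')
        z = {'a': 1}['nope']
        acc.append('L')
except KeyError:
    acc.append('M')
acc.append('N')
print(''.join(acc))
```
JKMN

Exception in inner finally caught by outer except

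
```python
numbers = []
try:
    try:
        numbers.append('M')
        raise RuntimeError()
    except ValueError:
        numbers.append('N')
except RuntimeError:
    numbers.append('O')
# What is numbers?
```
['M', 'O']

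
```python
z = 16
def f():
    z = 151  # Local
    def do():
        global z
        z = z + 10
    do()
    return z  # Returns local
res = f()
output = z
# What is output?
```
26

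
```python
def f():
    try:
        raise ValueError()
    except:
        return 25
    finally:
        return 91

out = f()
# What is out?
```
91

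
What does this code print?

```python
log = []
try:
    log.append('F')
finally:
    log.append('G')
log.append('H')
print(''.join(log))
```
FGH

try/finally without except, no exception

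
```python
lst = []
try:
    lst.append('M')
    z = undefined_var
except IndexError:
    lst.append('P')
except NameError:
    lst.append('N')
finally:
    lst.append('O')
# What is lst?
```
['M', 'N', 'O']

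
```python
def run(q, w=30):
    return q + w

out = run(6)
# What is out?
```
36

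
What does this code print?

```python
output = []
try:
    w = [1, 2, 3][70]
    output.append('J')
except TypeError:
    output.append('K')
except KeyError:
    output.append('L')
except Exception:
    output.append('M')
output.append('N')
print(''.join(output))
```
MN

IndexError not specifically caught, falls to Exception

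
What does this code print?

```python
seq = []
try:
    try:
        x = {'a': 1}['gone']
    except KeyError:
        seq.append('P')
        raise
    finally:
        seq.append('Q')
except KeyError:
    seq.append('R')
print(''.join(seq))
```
PQR

finally runs before re-raised exception propagates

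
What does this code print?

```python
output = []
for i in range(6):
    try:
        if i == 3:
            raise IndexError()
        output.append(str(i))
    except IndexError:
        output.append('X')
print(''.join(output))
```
012X45

Exception on i=3 caught, loop continues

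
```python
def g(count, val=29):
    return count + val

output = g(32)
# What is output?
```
61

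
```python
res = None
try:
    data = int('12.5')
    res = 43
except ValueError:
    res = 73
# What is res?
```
73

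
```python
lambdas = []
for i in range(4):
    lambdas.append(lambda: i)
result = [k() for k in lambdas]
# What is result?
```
[3, 3, 3, 3]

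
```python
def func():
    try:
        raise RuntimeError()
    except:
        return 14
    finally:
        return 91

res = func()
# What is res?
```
91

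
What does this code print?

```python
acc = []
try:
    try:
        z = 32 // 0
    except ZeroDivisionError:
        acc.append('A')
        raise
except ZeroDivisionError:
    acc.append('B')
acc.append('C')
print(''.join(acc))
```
ABC

raise without argument re-raises current exception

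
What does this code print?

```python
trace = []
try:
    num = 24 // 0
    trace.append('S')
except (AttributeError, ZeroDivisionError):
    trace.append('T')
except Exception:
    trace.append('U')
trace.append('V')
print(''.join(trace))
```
TV

ZeroDivisionError matches tuple containing it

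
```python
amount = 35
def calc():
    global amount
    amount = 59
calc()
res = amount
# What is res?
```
59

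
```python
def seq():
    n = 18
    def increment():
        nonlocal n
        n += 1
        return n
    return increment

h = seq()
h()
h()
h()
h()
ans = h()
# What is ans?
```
23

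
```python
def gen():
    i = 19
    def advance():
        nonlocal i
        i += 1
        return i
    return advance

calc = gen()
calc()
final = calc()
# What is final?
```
21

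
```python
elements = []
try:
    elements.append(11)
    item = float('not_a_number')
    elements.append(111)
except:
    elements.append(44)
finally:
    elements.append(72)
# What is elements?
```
[11, 44, 72]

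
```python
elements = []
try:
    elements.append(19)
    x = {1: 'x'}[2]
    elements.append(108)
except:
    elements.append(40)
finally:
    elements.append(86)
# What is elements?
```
[19, 40, 86]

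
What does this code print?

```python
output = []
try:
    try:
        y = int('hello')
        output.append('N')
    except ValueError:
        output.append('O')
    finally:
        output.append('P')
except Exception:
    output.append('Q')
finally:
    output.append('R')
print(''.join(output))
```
OPR

Both finally blocks run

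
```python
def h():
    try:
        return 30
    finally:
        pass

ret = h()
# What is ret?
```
30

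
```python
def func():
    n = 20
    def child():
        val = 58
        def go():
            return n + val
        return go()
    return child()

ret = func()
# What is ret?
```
78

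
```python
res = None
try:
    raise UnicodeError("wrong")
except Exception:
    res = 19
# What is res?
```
19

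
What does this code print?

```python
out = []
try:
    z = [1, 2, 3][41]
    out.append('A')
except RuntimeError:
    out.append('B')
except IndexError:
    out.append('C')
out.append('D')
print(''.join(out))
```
CD

IndexError is caught by its specific handler, not RuntimeError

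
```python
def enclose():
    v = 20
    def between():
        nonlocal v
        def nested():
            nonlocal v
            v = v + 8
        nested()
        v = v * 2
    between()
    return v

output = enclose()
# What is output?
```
56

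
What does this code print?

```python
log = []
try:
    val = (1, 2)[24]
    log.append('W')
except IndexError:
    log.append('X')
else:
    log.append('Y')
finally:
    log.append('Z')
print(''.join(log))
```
XZ

Exception: except runs, else skipped, finally runs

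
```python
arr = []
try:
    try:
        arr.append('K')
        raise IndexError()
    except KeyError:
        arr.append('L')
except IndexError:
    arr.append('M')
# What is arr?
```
['K', 'M']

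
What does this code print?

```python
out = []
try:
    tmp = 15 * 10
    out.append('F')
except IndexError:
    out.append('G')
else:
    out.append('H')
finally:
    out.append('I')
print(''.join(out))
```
FHI

else runs before finally when no exception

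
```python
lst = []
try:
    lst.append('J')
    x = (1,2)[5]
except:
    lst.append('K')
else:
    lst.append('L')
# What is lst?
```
['J', 'K']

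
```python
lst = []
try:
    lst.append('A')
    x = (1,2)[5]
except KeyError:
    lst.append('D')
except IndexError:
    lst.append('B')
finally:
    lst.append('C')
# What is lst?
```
['A', 'B', 'C']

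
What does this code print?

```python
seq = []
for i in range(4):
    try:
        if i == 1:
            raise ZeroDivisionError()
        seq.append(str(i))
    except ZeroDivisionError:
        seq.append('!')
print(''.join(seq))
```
0!23

Exception on i=1 caught, loop continues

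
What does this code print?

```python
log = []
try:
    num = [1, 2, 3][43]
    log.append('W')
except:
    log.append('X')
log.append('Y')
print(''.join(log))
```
XY

Exception raised in try, caught by bare except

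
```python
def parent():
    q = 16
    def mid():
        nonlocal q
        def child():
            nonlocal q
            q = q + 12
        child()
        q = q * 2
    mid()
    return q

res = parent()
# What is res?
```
56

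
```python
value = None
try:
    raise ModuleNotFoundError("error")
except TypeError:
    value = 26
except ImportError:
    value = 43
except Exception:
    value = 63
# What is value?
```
43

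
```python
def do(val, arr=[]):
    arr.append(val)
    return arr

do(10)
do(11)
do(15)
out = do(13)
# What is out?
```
[10, 11, 15, 13]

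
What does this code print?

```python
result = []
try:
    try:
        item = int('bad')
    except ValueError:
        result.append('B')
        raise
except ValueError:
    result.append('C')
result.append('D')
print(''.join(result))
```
BCD

raise without argument re-raises current exception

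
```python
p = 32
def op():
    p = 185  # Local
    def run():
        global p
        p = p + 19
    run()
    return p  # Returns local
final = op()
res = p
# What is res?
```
51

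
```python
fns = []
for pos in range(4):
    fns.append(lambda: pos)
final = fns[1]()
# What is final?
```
3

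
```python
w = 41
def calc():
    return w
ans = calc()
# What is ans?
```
41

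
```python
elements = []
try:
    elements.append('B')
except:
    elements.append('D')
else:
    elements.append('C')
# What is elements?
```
['B', 'C']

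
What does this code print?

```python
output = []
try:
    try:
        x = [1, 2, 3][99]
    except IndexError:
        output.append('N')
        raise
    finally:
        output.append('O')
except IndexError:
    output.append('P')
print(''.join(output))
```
NOP

finally runs before re-raised exception propagates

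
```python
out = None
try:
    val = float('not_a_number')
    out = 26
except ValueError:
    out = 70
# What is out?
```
70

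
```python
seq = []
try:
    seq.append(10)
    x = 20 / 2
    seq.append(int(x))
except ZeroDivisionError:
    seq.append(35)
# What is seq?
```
[10, 10]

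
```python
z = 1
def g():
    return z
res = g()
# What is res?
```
1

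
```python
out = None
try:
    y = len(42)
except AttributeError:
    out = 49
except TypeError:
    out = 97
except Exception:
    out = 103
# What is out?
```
97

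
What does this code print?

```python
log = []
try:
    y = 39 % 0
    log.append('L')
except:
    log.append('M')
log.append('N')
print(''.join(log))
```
MN

Exception raised in try, caught by bare except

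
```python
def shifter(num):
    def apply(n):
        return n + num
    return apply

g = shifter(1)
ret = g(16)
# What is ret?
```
17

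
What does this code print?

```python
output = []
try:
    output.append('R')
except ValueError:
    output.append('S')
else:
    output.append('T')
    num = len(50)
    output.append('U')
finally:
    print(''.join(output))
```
RT

Try succeeds, else appends 'T', TypeError in else is uncaught, finally prints before exception propagates ('U' never appended)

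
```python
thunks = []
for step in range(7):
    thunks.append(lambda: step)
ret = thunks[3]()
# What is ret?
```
6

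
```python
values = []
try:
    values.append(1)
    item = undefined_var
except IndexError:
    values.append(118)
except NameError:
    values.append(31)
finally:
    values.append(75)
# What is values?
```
[1, 31, 75]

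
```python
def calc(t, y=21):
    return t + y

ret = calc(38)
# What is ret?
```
59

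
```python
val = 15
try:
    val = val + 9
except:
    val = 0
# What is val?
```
24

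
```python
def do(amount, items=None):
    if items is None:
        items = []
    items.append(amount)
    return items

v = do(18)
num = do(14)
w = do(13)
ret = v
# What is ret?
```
[18]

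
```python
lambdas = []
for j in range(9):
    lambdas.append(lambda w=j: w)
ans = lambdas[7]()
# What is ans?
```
7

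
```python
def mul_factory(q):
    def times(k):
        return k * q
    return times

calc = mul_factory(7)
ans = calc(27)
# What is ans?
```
189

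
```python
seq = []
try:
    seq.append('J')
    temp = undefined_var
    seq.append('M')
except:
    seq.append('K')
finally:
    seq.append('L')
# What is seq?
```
['J', 'K', 'L']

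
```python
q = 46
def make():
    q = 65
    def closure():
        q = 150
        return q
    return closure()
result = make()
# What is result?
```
150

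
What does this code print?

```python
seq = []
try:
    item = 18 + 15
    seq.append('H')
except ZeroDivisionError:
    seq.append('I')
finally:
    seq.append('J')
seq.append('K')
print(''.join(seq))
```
HJK

finally runs after normal execution too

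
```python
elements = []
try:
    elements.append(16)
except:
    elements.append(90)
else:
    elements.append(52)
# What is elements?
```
[16, 52]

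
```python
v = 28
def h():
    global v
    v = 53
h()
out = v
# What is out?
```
53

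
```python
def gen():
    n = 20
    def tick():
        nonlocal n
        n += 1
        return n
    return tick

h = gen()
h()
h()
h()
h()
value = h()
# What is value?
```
25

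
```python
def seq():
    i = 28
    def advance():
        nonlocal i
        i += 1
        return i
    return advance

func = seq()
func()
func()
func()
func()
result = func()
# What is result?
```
33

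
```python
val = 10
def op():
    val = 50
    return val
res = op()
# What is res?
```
50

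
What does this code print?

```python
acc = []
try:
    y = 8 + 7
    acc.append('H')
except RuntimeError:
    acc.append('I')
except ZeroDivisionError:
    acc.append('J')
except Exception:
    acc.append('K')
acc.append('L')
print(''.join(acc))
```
HL

No exception, try block completes normally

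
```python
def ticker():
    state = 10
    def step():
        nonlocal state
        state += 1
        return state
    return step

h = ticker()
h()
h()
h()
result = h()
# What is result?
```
14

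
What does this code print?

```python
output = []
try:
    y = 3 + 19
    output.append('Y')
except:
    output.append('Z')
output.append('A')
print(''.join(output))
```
YA

No exception, try block completes normally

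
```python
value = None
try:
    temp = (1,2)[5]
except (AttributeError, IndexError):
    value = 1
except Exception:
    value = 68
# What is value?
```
1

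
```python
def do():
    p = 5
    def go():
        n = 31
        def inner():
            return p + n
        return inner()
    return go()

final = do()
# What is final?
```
36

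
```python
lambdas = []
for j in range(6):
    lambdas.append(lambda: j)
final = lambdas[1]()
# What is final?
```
5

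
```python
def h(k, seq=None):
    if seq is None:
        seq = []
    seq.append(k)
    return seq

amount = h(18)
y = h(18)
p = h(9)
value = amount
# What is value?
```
[18]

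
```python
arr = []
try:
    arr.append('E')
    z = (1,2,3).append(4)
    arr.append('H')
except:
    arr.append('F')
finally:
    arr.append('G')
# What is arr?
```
['E', 'F', 'G']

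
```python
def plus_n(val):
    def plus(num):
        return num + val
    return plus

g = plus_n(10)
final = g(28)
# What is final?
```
38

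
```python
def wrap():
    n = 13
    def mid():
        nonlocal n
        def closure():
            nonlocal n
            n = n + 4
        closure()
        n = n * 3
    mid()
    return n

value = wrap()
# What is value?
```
51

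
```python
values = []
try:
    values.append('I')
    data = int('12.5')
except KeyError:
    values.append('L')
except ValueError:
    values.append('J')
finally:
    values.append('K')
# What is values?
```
['I', 'J', 'K']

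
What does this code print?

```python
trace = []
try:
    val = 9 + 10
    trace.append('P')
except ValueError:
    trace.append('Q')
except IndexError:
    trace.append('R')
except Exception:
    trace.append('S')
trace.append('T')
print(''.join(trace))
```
PT

No exception, try block completes normally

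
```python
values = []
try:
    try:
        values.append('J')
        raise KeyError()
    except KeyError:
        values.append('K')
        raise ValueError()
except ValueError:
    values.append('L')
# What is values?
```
['J', 'K', 'L']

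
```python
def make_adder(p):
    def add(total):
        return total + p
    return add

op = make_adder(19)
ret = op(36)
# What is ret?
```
55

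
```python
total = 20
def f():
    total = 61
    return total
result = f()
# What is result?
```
61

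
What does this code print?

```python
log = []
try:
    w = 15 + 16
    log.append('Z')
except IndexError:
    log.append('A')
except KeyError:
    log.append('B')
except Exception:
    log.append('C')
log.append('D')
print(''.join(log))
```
ZD

No exception, try block completes normally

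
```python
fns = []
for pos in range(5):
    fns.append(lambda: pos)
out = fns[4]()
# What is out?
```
4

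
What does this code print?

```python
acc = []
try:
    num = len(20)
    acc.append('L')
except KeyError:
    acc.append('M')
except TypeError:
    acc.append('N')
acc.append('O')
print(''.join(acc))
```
NO

TypeError is caught by its specific handler, not KeyError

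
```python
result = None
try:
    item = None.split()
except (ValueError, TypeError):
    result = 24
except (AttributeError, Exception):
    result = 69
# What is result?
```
69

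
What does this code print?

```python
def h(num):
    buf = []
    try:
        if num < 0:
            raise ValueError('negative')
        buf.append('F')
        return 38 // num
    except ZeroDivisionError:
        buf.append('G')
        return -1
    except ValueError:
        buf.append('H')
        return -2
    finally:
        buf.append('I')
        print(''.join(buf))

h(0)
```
FGI

num=0 causes ZeroDivisionError, caught, finally prints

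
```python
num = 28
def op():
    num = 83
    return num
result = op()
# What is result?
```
83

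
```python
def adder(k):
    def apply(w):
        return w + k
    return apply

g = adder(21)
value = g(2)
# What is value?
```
23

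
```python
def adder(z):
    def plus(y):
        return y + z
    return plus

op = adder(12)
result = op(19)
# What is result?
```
31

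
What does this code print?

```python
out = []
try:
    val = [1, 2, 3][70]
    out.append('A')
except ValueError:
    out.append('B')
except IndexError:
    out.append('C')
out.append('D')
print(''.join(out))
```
CD

IndexError is caught by its specific handler, not ValueError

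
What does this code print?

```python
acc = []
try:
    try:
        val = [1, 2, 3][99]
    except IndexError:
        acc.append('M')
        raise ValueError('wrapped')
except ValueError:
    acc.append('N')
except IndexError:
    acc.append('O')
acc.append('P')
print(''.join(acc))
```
MNP

ValueError raised and caught, original IndexError not re-raised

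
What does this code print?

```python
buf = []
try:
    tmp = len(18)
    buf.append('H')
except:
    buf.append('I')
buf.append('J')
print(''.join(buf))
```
IJ

Exception raised in try, caught by bare except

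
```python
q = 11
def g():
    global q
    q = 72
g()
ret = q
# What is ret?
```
72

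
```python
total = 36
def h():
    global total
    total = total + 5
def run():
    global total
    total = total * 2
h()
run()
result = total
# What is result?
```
82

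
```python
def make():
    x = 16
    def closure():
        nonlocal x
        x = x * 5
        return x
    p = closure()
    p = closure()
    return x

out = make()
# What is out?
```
400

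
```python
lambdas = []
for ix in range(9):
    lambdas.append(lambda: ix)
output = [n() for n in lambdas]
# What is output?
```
[8, 8, 8, 8, 8, 8, 8, 8, 8]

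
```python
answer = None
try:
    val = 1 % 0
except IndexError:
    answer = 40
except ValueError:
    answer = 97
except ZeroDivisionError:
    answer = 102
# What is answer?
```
102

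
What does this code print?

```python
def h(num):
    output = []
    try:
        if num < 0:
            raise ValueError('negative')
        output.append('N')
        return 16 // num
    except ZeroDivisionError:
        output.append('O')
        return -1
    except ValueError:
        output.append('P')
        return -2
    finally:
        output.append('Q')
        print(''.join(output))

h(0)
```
NOQ

num=0 causes ZeroDivisionError, caught, finally prints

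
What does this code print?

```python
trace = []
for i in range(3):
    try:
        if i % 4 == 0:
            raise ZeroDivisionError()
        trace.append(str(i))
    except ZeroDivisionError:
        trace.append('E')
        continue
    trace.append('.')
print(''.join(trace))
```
E1.2.

continue in except skips rest of loop body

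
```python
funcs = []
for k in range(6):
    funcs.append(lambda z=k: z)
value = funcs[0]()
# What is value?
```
0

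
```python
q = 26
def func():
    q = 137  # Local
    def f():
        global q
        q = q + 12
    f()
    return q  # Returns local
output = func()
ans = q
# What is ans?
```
38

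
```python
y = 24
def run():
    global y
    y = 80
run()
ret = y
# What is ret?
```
80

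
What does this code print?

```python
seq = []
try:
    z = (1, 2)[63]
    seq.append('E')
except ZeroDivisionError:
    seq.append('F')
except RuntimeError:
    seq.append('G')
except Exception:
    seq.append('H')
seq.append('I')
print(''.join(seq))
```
HI

IndexError not specifically caught, falls to Exception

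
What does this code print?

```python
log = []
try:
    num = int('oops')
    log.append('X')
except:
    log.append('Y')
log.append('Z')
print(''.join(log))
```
YZ

Exception raised in try, caught by bare except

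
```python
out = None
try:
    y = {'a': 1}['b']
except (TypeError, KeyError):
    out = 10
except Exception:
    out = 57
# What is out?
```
10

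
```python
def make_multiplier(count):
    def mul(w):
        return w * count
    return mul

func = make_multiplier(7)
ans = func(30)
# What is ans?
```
210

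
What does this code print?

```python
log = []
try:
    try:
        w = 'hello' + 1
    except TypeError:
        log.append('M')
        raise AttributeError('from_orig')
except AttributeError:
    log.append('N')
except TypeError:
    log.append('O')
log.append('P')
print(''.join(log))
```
MNP

AttributeError raised and caught, original TypeError not re-raised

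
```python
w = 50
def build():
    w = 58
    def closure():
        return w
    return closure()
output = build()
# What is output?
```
58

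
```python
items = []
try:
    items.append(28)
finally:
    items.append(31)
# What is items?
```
[28, 31]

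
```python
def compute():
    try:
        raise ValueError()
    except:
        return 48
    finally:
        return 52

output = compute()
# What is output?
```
52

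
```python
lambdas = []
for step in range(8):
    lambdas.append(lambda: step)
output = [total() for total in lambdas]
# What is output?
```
[7, 7, 7, 7, 7, 7, 7, 7]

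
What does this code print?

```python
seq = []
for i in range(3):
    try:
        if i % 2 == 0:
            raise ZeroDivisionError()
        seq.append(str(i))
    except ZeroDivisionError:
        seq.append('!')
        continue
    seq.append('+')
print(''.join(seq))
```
!1+!

continue in except skips rest of loop body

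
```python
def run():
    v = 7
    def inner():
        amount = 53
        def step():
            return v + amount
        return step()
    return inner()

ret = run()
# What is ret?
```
60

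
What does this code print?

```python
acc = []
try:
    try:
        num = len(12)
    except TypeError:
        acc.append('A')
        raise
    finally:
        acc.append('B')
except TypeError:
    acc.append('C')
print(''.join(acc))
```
ABC

finally runs before re-raised exception propagates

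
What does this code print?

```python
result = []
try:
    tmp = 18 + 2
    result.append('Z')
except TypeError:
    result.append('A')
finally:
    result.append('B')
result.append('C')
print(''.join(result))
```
ZBC

finally runs after normal execution too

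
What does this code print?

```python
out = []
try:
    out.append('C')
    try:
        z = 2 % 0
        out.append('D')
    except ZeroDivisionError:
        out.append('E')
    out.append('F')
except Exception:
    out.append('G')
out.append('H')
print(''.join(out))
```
CEFH

Inner exception caught by inner handler, outer continues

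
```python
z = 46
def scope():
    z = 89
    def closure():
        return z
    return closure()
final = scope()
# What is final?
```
89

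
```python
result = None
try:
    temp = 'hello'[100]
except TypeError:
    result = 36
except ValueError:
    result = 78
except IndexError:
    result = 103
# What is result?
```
103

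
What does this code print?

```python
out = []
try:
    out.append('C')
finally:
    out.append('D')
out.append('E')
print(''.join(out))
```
CDE

try/finally without except, no exception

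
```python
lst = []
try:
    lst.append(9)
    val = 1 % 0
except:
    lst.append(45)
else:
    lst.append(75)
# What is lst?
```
[9, 45]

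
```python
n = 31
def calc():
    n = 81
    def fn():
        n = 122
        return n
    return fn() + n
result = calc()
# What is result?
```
203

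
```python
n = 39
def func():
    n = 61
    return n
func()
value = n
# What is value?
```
39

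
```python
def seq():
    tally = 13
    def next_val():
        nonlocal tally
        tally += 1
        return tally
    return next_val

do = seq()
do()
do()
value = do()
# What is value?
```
16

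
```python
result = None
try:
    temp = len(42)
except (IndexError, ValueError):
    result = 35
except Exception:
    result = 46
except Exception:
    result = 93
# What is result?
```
46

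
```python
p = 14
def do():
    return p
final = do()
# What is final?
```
14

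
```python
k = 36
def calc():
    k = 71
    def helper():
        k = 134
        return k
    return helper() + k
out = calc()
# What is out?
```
205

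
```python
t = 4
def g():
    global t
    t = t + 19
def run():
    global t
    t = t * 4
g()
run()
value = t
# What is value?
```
92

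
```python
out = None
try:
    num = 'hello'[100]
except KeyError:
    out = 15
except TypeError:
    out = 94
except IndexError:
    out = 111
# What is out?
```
111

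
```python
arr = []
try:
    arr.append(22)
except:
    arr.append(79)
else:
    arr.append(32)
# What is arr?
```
[22, 32]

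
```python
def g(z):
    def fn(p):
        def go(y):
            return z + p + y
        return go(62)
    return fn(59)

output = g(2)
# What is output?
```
123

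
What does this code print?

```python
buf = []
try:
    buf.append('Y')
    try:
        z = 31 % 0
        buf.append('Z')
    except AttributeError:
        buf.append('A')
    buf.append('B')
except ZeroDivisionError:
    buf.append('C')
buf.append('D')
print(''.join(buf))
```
YCD

Inner handler doesn't match, propagates to outer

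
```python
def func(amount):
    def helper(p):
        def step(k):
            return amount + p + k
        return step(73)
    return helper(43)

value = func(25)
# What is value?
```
141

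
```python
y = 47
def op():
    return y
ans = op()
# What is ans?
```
47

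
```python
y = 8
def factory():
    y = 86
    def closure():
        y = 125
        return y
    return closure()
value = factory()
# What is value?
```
125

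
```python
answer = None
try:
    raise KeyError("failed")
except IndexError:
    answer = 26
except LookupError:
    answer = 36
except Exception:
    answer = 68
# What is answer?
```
36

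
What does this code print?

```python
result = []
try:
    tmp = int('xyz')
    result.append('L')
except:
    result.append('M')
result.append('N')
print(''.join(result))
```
MN

Exception raised in try, caught by bare except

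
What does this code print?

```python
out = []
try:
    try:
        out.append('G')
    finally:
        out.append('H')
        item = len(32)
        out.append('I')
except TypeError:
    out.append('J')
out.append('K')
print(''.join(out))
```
GHJK

Exception in inner finally caught by outer except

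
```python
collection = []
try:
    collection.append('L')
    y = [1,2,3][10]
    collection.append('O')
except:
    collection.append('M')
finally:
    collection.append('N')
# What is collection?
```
['L', 'M', 'N']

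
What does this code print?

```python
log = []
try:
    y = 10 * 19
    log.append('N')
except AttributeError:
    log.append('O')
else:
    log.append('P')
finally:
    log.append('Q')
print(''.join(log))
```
NPQ

else runs before finally when no exception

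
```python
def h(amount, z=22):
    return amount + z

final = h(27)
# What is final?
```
49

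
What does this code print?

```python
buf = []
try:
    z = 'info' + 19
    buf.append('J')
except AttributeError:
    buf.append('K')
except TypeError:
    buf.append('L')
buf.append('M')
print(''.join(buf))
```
LM

TypeError is caught by its specific handler, not AttributeError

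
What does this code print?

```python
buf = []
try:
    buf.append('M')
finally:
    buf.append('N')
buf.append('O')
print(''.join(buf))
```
MNO

try/finally without except, no exception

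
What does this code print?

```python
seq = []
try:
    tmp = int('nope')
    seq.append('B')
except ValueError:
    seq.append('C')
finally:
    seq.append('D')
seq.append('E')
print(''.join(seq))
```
CDE

finally always runs, even after exception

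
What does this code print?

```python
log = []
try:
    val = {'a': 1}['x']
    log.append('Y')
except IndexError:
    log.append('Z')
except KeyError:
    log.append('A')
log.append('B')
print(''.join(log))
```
AB

KeyError is caught by its specific handler, not IndexError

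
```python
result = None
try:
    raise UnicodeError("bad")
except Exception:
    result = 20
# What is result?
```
20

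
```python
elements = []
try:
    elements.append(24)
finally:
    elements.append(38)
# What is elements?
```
[24, 38]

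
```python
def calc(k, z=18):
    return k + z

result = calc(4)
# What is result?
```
22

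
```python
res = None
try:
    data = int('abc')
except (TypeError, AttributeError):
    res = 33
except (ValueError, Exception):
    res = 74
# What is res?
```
74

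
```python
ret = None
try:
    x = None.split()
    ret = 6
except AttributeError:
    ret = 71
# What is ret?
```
71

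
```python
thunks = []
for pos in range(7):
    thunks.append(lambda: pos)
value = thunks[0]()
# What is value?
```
6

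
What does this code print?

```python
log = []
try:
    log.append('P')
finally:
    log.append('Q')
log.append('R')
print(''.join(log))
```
PQR

try/finally without except, no exception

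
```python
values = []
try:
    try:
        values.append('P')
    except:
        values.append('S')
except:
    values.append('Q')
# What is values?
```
['P']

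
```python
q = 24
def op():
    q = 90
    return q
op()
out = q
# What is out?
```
24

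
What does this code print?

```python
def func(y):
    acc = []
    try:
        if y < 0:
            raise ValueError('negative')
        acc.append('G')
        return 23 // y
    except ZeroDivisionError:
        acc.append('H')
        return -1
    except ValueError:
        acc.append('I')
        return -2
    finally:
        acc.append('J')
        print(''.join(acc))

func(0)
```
GHJ

y=0 causes ZeroDivisionError, caught, finally prints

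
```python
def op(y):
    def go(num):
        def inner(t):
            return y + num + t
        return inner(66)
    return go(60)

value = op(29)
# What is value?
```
155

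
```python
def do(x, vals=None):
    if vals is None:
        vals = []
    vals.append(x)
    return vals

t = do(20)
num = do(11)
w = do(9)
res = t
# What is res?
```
[20]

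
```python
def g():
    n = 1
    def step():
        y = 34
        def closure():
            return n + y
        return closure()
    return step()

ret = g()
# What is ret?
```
35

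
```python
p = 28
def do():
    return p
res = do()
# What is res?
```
28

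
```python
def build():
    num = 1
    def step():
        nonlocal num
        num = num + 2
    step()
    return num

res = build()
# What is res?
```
3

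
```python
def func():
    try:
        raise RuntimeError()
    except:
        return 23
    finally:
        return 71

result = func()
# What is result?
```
71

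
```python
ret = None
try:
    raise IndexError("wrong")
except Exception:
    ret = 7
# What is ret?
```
7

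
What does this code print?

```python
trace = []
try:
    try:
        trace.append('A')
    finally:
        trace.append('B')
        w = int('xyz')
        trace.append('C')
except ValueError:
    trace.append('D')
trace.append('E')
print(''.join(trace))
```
ABDE

Exception in inner finally caught by outer except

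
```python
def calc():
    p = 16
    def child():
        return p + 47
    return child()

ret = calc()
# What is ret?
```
63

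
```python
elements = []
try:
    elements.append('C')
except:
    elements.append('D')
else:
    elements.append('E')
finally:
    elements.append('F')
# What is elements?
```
['C', 'E', 'F']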